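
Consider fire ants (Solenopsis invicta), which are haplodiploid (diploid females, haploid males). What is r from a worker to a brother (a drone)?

0.25

Her haploid brother carries none of their father's genes and a random half of their mother's genome; that half matches the maternal half of her own genome with probability 1/2: r = 1/2 · 1/2 = 1/4.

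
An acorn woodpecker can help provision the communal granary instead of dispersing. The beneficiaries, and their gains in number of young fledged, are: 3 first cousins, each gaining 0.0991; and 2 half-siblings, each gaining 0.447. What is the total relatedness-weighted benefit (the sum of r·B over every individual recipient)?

0.2606625

r to a first cousin = 1/8 (first cousins share one grandparent pair — two paths of length 4: r = 2·(1/2)^4 = 1/8).
r to a half-sibling = 1/4 (half-sibs share one parent — one path of length 2: r = (1/2)^2 = 1/4).
Summing one r·B term per recipient: 3·0.125·0.0991 + 2·0.25·0.447 = 0.2606625.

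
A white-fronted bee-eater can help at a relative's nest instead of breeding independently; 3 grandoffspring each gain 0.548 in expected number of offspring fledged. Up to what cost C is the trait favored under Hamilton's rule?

0.411

r to a grandoffspring = 0.25 (two parent–offspring links: r = (1/2)^2 = 1/4).
Hamilton's rule: n·r·B > C, so the trait is favored while C < n·r·B = 3·0.25·0.548 = 0.411.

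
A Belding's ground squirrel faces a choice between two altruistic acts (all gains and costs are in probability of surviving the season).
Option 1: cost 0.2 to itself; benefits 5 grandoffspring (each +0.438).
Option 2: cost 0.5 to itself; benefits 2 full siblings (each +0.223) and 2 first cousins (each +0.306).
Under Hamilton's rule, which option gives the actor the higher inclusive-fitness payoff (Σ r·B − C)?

Option 1

Option 1: r to a grandoffspring = 0.25.
Option 1: Σ r·B − C = (5·0.25·0.438) − 0.2 = 0.3475.
Option 2: r to a full sibling = 0.5.
Option 2: r to a first cousin = 0.125.
Option 2: Σ r·B − C = (2·0.5·0.223 + 2·0.125·0.306) − 0.5 = -0.2005.
Option 1 has the higher net inclusive-fitness payoff.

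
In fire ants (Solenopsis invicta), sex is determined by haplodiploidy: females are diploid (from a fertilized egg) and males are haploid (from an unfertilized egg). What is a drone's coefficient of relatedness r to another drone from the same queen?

0.5

Haploid brothers each carry a random half of the queen's diploid genome, so on average they share half: r = 1/2.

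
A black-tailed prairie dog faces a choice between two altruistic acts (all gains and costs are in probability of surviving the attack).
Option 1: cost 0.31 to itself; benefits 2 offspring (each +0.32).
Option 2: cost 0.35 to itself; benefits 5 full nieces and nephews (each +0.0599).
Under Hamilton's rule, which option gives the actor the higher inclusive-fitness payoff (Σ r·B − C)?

Option 1: r to an offspring = 0.5.
Option 1: Σ r·B − C = (2·0.5·0.32) − 0.31 = 0.01.
Option 2: r to a full niece or nephew = 0.25.
Option 2: Σ r·B − C = (5·0.25·0.0599) − 0.35 = -0.275125.
Option 1 has the higher net inclusive-fitness payoff.

Option 1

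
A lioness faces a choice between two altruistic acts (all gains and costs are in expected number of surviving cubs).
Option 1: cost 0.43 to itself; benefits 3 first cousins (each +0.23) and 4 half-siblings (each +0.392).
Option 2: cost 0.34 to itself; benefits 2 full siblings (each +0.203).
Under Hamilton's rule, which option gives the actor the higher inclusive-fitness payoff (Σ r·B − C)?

Option 1: r to a first cousin = 0.125.
Option 1: r to a half-sibling = 0.25.
Option 1: Σ r·B − C = (3·0.125·0.23 + 4·0.25·0.392) − 0.43 = 0.04825.
Option 2: r to a full sibling = 0.5.
Option 2: Σ r·B − C = (2·0.5·0.203) − 0.34 = -0.137.
Option 1 has the higher net inclusive-fitness payoff.

Option 1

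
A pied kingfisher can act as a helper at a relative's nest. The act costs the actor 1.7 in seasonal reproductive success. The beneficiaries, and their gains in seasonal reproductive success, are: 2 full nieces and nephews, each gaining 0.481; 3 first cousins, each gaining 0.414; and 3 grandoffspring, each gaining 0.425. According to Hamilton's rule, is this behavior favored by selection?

No

Hamilton's rule: the trait is favored when the sum of r·B over every recipient exceeds the actor's cost C.
r to a full niece or nephew = 0.25 (full aunt/uncle↔niece/nephew: two paths of length 3 through the shared grandparent pair: r = 2·(1/2)^3 = 1/4).
r to a first cousin = 1/8 (first cousins share one grandparent pair — two paths of length 4: r = 2·(1/2)^4 = 1/8).
r to a grandoffspring = 1/4 (two parent–offspring links: r = (1/2)^2 = 1/4).
Summing one r·B term per recipient: 2·0.25·0.481 + 3·0.125·0.414 + 3·0.25·0.425 = 0.7145.
0.7145 < 1.7: the indirect benefit is less than the cost.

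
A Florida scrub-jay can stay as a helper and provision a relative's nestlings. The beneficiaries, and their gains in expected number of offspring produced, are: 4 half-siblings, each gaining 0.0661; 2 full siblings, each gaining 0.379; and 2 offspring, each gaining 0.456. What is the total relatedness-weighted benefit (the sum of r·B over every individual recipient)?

r to a half-sibling = 1/4 (half-sibs share one parent — one path of length 2: r = (1/2)^2 = 1/4).
r to a full sibling = 1/2 (full sibs share both parents — two paths of length 2: r = 2·(1/2)^2 = 1/2).
r to an offspring = 1/2 (one parent–offspring link: r = (1/2)^1 = 1/2).
Summing one r·B term per recipient: 4·0.25·0.0661 + 2·0.5·0.379 + 2·0.5·0.456 = 0.9011.

0.9011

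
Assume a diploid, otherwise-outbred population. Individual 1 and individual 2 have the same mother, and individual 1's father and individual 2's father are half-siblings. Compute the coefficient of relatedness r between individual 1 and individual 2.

0.3125

Wright's path rule: contributions from independent ancestry routes add.
Individual 1 and individual 2 are related in two ways: half-sibs through their shared mother (r = 1/4) and half first cousins through their fathers (r = 1/16).
r = 1/4 + 1/16 = 0.3125.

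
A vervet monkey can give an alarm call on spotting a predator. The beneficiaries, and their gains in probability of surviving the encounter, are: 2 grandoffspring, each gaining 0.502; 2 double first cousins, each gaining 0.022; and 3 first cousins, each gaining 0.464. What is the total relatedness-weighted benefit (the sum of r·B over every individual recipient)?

r to a grandoffspring = 1/4 (two parent–offspring links: r = (1/2)^2 = 1/4).
r to a double first cousin = 0.25 (double first cousins share both grandparent pairs — four paths of length 4: r = 4·(1/2)^4 = 1/4).
r to a first cousin = 0.125 (first cousins share one grandparent pair — two paths of length 4: r = 2·(1/2)^4 = 1/8).
Summing one r·B term per recipient: 2·0.25·0.502 + 2·0.25·0.022 + 3·0.125·0.464 = 0.436.

0.436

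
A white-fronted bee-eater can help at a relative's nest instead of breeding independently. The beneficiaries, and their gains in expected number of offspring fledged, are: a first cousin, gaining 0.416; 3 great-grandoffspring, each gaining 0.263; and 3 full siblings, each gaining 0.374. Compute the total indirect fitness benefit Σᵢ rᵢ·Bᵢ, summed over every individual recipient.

0.711625

r to a first cousin = 0.125 (first cousins share one grandparent pair — two paths of length 4: r = 2·(1/2)^4 = 1/8).
r to a great-grandoffspring = 1/8 (three parent–offspring links: r = (1/2)^3 = 1/8).
r to a full sibling = 1/2 (full sibs share both parents — two paths of length 2: r = 2·(1/2)^2 = 1/2).
Summing one r·B term per recipient: 1·0.125·0.416 + 3·0.125·0.263 + 3·0.5·0.374 = 0.711625.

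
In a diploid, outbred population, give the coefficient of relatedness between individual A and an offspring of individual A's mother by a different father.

Each parent–offspring link contributes a factor of 1/2, and independent paths through distinct common ancestors add.
Half-sibs share one parent — one path of length 2: r = (1/2)^2 = 1/4.

0.25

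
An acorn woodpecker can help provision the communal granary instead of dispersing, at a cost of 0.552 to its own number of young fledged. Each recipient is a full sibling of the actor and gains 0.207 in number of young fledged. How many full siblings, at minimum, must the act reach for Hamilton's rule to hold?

6

r to a full sibling = 1/2 (full sibs share both parents — two paths of length 2: r = 2·(1/2)^2 = 1/2).
Hamilton's rule: n·r·B > C  ⇒  n > C/(r·B) = 0.552/(0.5·0.207) = 5.333.
The smallest integer exceeding 5.333 is 6.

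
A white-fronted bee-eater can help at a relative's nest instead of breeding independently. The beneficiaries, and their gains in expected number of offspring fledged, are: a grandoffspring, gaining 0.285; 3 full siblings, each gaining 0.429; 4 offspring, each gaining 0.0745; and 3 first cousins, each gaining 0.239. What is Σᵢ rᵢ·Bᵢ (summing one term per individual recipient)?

r to a grandoffspring = 0.25 (two parent–offspring links: r = (1/2)^2 = 1/4).
r to a full sibling = 0.5 (full sibs share both parents — two paths of length 2: r = 2·(1/2)^2 = 1/2).
r to an offspring = 0.5 (one parent–offspring link: r = (1/2)^1 = 1/2).
r to a first cousin = 1/8 (first cousins share one grandparent pair — two paths of length 4: r = 2·(1/2)^4 = 1/8).
Summing one r·B term per recipient: 1·0.25·0.285 + 3·0.5·0.429 + 4·0.5·0.0745 + 3·0.125·0.239 = 0.953375.

0.953375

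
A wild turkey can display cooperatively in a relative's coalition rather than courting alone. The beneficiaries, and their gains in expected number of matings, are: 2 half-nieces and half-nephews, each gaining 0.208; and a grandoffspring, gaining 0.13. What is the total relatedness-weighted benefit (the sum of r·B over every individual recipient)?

r to a half-niece or half-nephew = 0.125 (half-aunt/uncle↔niece/nephew: one path of length 3: r = (1/2)^3 = 1/8).
r to a grandoffspring = 0.25 (two parent–offspring links: r = (1/2)^2 = 1/4).
Summing one r·B term per recipient: 2·0.125·0.208 + 1·0.25·0.13 = 0.0845.

0.0845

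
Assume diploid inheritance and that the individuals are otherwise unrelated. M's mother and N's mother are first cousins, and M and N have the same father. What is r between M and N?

Wright's path rule: contributions from independent ancestry routes add.
M and N are related in two ways: second cousins through their mothers (r = 1/32) and half-sibs through their shared father (r = 1/4).
r = 1/32 + 1/4 = 9/32 = 0.28125.

0.28125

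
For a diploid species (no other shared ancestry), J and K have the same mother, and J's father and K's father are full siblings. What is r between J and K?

0.375

Relatedness sums over independent paths through distinct common ancestors.
J and K are related in two ways: half-sibs through their shared mother (r = 1/4) and first cousins through their fathers (r = 1/8).
r = 1/4 + 1/8 = 3/8 = 0.375.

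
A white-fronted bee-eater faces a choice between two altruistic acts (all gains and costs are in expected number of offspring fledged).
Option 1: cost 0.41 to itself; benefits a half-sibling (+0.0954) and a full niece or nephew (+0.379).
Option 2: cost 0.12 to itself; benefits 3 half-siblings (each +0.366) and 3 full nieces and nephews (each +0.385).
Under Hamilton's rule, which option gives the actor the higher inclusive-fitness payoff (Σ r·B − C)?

Option 2

Option 1: r to a half-sibling = 0.25.
Option 1: r to a full niece or nephew = 0.25.
Option 1: Σ r·B − C = (1·0.25·0.0954 + 1·0.25·0.379) − 0.41 = -0.2914.
Option 2: r to a half-sibling = 0.25.
Option 2: r to a full niece or nephew = 0.25.
Option 2: Σ r·B − C = (3·0.25·0.366 + 3·0.25·0.385) − 0.12 = 0.44325.
Option 2 has the higher net inclusive-fitness payoff.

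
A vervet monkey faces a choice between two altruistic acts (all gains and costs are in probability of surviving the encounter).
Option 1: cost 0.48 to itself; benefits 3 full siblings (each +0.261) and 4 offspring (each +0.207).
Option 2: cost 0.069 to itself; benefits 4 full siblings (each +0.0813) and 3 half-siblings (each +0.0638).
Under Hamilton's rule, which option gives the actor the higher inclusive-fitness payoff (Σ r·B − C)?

Option 1

Option 1: r to a full sibling = 0.5.
Option 1: r to an offspring = 0.5.
Option 1: Σ r·B − C = (3·0.5·0.261 + 4·0.5·0.207) − 0.48 = 0.3255.
Option 2: r to a full sibling = 0.5.
Option 2: r to a half-sibling = 0.25.
Option 2: Σ r·B − C = (4·0.5·0.0813 + 3·0.25·0.0638) − 0.069 = 0.14145.
Option 1 has the higher net inclusive-fitness payoff.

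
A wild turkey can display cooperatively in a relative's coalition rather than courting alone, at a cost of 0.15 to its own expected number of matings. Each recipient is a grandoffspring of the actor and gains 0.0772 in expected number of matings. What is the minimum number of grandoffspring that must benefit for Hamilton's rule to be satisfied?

8

r to a grandoffspring = 1/4 (two parent–offspring links: r = (1/2)^2 = 1/4).
Hamilton's rule: n·r·B > C  ⇒  n > C/(r·B) = 0.15/(0.25·0.0772) = 7.772.
The smallest integer exceeding 7.772 is 8.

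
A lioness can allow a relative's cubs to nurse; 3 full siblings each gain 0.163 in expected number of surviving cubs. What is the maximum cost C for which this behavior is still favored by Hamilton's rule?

0.2445

r to a full sibling = 1/2 (full sibs share both parents — two paths of length 2: r = 2·(1/2)^2 = 1/2).
Hamilton's rule: n·r·B > C, so the trait is favored while C < n·r·B = 3·0.5·0.163 = 0.2445.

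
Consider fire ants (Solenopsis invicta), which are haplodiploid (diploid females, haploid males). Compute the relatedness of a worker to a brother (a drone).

0.25

Her haploid brother carries none of their father's genes and a random half of their mother's genome; that half matches the maternal half of her own genome with probability 1/2: r = 1/2 · 1/2 = 1/4.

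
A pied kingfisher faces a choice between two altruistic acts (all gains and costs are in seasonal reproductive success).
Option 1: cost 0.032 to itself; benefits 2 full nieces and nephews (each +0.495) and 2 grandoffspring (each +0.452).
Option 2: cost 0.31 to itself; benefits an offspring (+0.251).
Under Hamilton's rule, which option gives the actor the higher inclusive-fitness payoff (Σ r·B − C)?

Option 1: r to a full niece or nephew = 0.25.
Option 1: r to a grandoffspring = 0.25.
Option 1: Σ r·B − C = (2·0.25·0.495 + 2·0.25·0.452) − 0.032 = 0.4415.
Option 2: r to an offspring = 0.5.
Option 2: Σ r·B − C = (1·0.5·0.251) − 0.31 = -0.1845.
Option 1 has the higher net inclusive-fitness payoff.

Option 1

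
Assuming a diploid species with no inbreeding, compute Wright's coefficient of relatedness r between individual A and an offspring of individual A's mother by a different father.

0.25

Each parent–offspring link contributes a factor of 1/2, and independent paths through distinct common ancestors add.
Half-sibs share one parent — one path of length 2: r = (1/2)^2 = 1/4.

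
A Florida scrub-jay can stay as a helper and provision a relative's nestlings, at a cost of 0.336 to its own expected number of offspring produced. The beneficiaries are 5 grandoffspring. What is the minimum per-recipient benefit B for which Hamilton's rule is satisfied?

0.2688

r to a grandoffspring = 1/4 (two parent–offspring links: r = (1/2)^2 = 1/4).
Hamilton's rule with n recipients of equal r: n·r·B > C, so B > C/(n·r) = 0.336/(5·0.25) = 0.2688.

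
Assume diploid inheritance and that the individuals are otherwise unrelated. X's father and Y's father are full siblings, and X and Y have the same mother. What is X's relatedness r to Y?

Relatedness sums over independent paths through distinct common ancestors.
X and Y are related in two ways: first cousins through their fathers (r = 1/8) and half-sibs through their shared mother (r = 1/4).
r = 1/8 + 1/4 = 0.375.

0.375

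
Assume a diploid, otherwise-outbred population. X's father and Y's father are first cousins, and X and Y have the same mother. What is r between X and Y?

0.28125

With two independent routes of shared ancestry, r is the sum of the two contributions.
X and Y are related in two ways: second cousins through their fathers (r = 1/32) and half-sibs through their shared mother (r = 1/4).
r = 1/32 + 1/4 = 9/32 = 0.28125.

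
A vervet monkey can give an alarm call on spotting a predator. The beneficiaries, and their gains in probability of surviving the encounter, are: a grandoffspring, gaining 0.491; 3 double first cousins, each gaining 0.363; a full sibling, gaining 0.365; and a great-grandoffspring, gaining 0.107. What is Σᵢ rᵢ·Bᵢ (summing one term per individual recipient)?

0.590875

r to a grandoffspring = 0.25 (two parent–offspring links: r = (1/2)^2 = 1/4).
r to a double first cousin = 1/4 (double first cousins share both grandparent pairs — four paths of length 4: r = 4·(1/2)^4 = 1/4).
r to a full sibling = 0.5 (full sibs share both parents — two paths of length 2: r = 2·(1/2)^2 = 1/2).
r to a great-grandoffspring = 0.125 (three parent–offspring links: r = (1/2)^3 = 1/8).
Summing one r·B term per recipient: 1·0.25·0.491 + 3·0.25·0.363 + 1·0.5·0.365 + 1·0.125·0.107 = 0.590875.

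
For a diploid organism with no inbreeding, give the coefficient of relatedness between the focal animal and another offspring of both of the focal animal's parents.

Each parent–offspring link contributes a factor of 1/2, and independent paths through distinct common ancestors add.
Full sibs share both parents — two paths of length 2: r = 2·(1/2)^2 = 1/2.

0.5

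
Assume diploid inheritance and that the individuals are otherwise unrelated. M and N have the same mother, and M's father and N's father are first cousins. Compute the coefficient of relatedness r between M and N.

0.28125

Relatedness sums over independent paths through distinct common ancestors.
M and N are related in two ways: half-sibs through their shared mother (r = 1/4) and second cousins through their fathers (r = 1/32).
r = 1/4 + 1/32 = 0.28125.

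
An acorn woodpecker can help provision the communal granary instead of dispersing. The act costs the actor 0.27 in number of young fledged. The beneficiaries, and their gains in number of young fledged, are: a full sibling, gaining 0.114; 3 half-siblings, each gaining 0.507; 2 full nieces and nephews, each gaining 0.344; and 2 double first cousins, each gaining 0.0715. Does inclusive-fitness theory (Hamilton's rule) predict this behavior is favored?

Hamilton's rule: the trait is favored when the sum of r·B over every recipient exceeds the actor's cost C.
r to a full sibling = 1/2 (full sibs share both parents — two paths of length 2: r = 2·(1/2)^2 = 1/2).
r to a half-sibling = 1/4 (half-sibs share one parent — one path of length 2: r = (1/2)^2 = 1/4).
r to a full niece or nephew = 0.25 (full aunt/uncle↔niece/nephew: two paths of length 3 through the shared grandparent pair: r = 2·(1/2)^3 = 1/4).
r to a double first cousin = 1/4 (double first cousins share both grandparent pairs — four paths of length 4: r = 4·(1/2)^4 = 1/4).
Summing one r·B term per recipient: 1·0.5·0.114 + 3·0.25·0.507 + 2·0.25·0.344 + 2·0.25·0.0715 = 0.645.
0.645 > 0.27: the indirect benefit exceeds the cost.

Yes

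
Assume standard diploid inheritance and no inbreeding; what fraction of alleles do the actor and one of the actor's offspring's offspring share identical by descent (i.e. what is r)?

0.25

Each parent–offspring link contributes a factor of 1/2, and independent paths through distinct common ancestors add.
Two parent–offspring links: r = (1/2)^2 = 1/4.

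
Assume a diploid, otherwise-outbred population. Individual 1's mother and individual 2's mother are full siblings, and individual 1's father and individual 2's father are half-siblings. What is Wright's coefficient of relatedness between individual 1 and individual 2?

Relatedness sums over independent paths through distinct common ancestors.
Individual 1 and individual 2 are related in two ways: first cousins through their mothers (r = 1/8) and half first cousins through their fathers (r = 1/16).
r = 1/8 + 1/16 = 0.1875.

0.1875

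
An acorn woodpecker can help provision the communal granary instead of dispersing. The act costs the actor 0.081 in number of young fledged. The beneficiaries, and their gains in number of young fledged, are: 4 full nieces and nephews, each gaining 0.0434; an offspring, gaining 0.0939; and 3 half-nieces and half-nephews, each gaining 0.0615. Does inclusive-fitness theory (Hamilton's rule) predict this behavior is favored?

Hamilton's rule: the trait is favored when the sum of r·B over every recipient exceeds the actor's cost C.
r to a full niece or nephew = 1/4 (full aunt/uncle↔niece/nephew: two paths of length 3 through the shared grandparent pair: r = 2·(1/2)^3 = 1/4).
r to an offspring = 1/2 (one parent–offspring link: r = (1/2)^1 = 1/2).
r to a half-niece or half-nephew = 0.125 (half-aunt/uncle↔niece/nephew: one path of length 3: r = (1/2)^3 = 1/8).
Summing one r·B term per recipient: 4·0.25·0.0434 + 1·0.5·0.0939 + 3·0.125·0.0615 = 0.1134125.
0.1134125 > 0.081: the indirect benefit exceeds the cost.

Yes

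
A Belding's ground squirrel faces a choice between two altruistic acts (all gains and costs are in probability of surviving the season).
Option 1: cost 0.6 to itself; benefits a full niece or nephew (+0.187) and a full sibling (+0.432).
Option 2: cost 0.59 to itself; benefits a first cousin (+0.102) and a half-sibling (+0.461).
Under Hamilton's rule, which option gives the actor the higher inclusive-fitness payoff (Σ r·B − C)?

Option 1: r to a full niece or nephew = 0.25.
Option 1: r to a full sibling = 0.5.
Option 1: Σ r·B − C = (1·0.25·0.187 + 1·0.5·0.432) − 0.6 = -0.33725.
Option 2: r to a first cousin = 0.125.
Option 2: r to a half-sibling = 0.25.
Option 2: Σ r·B − C = (1·0.125·0.102 + 1·0.25·0.461) − 0.59 = -0.462.
Option 1 has the higher net inclusive-fitness payoff.

Option 1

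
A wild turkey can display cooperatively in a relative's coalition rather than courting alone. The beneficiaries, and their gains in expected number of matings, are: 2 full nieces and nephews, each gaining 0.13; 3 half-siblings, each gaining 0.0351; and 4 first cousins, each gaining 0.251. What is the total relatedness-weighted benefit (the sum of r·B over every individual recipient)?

0.216825

r to a full niece or nephew = 1/4 (full aunt/uncle↔niece/nephew: two paths of length 3 through the shared grandparent pair: r = 2·(1/2)^3 = 1/4).
r to a half-sibling = 1/4 (half-sibs share one parent — one path of length 2: r = (1/2)^2 = 1/4).
r to a first cousin = 1/8 (first cousins share one grandparent pair — two paths of length 4: r = 2·(1/2)^4 = 1/8).
Summing one r·B term per recipient: 2·0.25·0.13 + 3·0.25·0.0351 + 4·0.125·0.251 = 0.216825.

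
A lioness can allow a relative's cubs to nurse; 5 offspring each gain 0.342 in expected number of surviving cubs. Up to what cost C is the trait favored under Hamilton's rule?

r to an offspring = 1/2 (one parent–offspring link: r = (1/2)^1 = 1/2).
Hamilton's rule: n·r·B > C, so the trait is favored while C < n·r·B = 5·0.5·0.342 = 0.855.

0.855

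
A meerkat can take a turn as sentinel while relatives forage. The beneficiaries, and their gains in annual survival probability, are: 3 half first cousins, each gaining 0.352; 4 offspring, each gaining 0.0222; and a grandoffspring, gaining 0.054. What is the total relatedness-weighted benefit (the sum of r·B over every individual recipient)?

r to a half first cousin = 1/16 (half first cousins share one grandparent — one path of length 4: r = (1/2)^4 = 1/16).
r to an offspring = 0.5 (one parent–offspring link: r = (1/2)^1 = 1/2).
r to a grandoffspring = 1/4 (two parent–offspring links: r = (1/2)^2 = 1/4).
Summing one r·B term per recipient: 3·0.0625·0.352 + 4·0.5·0.0222 + 1·0.25·0.054 = 0.1239.

0.1239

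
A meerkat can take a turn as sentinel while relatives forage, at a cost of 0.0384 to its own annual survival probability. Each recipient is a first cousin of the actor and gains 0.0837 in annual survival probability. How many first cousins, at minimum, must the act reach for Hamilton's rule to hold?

4

r to a first cousin = 1/8 (first cousins share one grandparent pair — two paths of length 4: r = 2·(1/2)^4 = 1/8).
Hamilton's rule: n·r·B > C  ⇒  n > C/(r·B) = 0.0384/(0.125·0.0837) = 3.67.
The smallest integer exceeding 3.67 is 4.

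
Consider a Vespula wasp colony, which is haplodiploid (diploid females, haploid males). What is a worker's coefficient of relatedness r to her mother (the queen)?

One meiotic link between diploid queen and diploid daughter: r = 1/2.

0.5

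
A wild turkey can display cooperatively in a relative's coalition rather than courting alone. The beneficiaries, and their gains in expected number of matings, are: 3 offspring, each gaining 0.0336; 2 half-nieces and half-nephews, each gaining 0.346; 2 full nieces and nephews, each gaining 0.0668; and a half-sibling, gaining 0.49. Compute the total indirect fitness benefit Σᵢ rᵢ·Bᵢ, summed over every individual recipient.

r to an offspring = 1/2 (one parent–offspring link: r = (1/2)^1 = 1/2).
r to a half-niece or half-nephew = 0.125 (half-aunt/uncle↔niece/nephew: one path of length 3: r = (1/2)^3 = 1/8).
r to a full niece or nephew = 0.25 (full aunt/uncle↔niece/nephew: two paths of length 3 through the shared grandparent pair: r = 2·(1/2)^3 = 1/4).
r to a half-sibling = 1/4 (half-sibs share one parent — one path of length 2: r = (1/2)^2 = 1/4).
Summing one r·B term per recipient: 3·0.5·0.0336 + 2·0.125·0.346 + 2·0.25·0.0668 + 1·0.25·0.49 = 0.2928.

0.2928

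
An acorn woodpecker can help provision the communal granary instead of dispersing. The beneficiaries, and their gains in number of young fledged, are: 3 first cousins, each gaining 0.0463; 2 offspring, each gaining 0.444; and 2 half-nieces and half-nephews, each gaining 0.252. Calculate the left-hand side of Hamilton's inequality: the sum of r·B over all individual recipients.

0.5243625

r to a first cousin = 0.125 (first cousins share one grandparent pair — two paths of length 4: r = 2·(1/2)^4 = 1/8).
r to an offspring = 0.5 (one parent–offspring link: r = (1/2)^1 = 1/2).
r to a half-niece or half-nephew = 1/8 (half-aunt/uncle↔niece/nephew: one path of length 3: r = (1/2)^3 = 1/8).
Summing one r·B term per recipient: 3·0.125·0.0463 + 2·0.5·0.444 + 2·0.125·0.252 = 0.5243625.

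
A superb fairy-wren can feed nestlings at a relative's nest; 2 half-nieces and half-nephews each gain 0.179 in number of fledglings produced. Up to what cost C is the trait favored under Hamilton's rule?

r to a half-niece or half-nephew = 0.125 (half-aunt/uncle↔niece/nephew: one path of length 3: r = (1/2)^3 = 1/8).
Hamilton's rule: n·r·B > C, so the trait is favored while C < n·r·B = 2·0.125·0.179 = 0.04475.

0.04475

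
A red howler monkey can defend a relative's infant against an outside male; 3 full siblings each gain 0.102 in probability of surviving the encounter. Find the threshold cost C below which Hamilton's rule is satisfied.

0.153

r to a full sibling = 0.5 (full sibs share both parents — two paths of length 2: r = 2·(1/2)^2 = 1/2).
Hamilton's rule: n·r·B > C, so the trait is favored while C < n·r·B = 3·0.5·0.102 = 0.153.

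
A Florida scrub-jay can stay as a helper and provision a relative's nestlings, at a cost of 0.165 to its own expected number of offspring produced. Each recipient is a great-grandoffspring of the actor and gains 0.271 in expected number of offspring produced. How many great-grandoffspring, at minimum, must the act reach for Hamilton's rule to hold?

5

r to a great-grandoffspring = 1/8 (three parent–offspring links: r = (1/2)^3 = 1/8).
Hamilton's rule: n·r·B > C  ⇒  n > C/(r·B) = 0.165/(0.125·0.271) = 4.871.
The smallest integer exceeding 4.871 is 5.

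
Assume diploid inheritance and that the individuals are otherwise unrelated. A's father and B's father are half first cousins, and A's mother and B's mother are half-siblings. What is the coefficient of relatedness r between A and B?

0.078125

Relatedness sums over independent paths through distinct common ancestors.
A and B are related in two ways: half second cousins through their fathers (r = 1/64) and half first cousins through their mothers (r = 1/16).
r = 1/64 + 1/16 = 5/64 = 0.078125.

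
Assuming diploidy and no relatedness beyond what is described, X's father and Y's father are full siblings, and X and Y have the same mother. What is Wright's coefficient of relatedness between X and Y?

Independent pedigree routes through distinct common ancestors add.
X and Y are related in two ways: first cousins through their fathers (r = 1/8) and half-sibs through their shared mother (r = 1/4).
r = 1/8 + 1/4 = 0.375.

0.375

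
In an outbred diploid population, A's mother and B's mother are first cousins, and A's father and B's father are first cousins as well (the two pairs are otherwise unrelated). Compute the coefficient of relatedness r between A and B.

0.0625

With two independent routes of shared ancestry, r is the sum of the two contributions.
A and B are related in two ways: second cousins through their mothers (r = 1/32) and second cousins through their fathers (r = 1/32).
r = 1/32 + 1/32 = 1/16 = 0.0625.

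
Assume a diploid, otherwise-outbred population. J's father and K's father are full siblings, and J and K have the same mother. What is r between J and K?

0.375

Wright's path rule: contributions from independent ancestry routes add.
J and K are related in two ways: first cousins through their fathers (r = 1/8) and half-sibs through their shared mother (r = 1/4).
r = 1/8 + 1/4 = 0.375.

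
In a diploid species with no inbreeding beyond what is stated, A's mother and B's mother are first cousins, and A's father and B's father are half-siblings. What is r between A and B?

0.09375

With two independent routes of shared ancestry, r is the sum of the two contributions.
A and B are related in two ways: second cousins through their mothers (r = 1/32) and half first cousins through their fathers (r = 1/16).
r = 1/32 + 1/16 = 0.09375.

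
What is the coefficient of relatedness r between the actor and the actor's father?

0.5

Each parent–offspring link contributes a factor of 1/2, and independent paths through distinct common ancestors add.
One parent–offspring link: r = (1/2)^1 = 1/2.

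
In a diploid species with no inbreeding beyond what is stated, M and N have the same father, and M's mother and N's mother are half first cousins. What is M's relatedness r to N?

Wright's path rule: contributions from independent ancestry routes add.
M and N are related in two ways: half-sibs through their shared father (r = 1/4) and half second cousins through their mothers (r = 1/64).
r = 1/4 + 1/64 = 17/64 = 0.265625.

0.265625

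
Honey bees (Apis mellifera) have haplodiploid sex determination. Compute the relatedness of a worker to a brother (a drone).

0.25

Her haploid brother carries none of their father's genes and a random half of their mother's genome; that half matches the maternal half of her own genome with probability 1/2: r = 1/2 · 1/2 = 1/4.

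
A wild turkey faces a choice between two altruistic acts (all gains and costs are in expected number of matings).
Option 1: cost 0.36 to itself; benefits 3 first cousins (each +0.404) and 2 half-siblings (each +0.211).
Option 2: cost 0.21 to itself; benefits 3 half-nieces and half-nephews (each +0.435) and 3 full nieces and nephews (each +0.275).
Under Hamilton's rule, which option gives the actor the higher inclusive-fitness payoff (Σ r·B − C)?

Option 2

Option 1: r to a first cousin = 0.125.
Option 1: r to a half-sibling = 0.25.
Option 1: Σ r·B − C = (3·0.125·0.404 + 2·0.25·0.211) − 0.36 = -0.103.
Option 2: r to a half-niece or half-nephew = 0.125.
Option 2: r to a full niece or nephew = 0.25.
Option 2: Σ r·B − C = (3·0.125·0.435 + 3·0.25·0.275) − 0.21 = 0.159375.
Option 2 has the higher net inclusive-fitness payoff.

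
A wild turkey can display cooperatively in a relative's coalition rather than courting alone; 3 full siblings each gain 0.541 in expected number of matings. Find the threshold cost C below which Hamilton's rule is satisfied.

r to a full sibling = 0.5 (full sibs share both parents — two paths of length 2: r = 2·(1/2)^2 = 1/2).
Hamilton's rule: n·r·B > C, so the trait is favored while C < n·r·B = 3·0.5·0.541 = 0.8115.

0.8115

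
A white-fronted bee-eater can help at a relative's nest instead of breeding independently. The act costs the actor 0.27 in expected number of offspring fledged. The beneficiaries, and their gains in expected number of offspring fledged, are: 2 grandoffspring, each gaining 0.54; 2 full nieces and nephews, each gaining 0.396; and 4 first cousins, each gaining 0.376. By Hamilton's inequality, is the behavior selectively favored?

Hamilton's rule: the trait is favored when the sum of r·B over every recipient exceeds the actor's cost C.
r to a grandoffspring = 0.25 (two parent–offspring links: r = (1/2)^2 = 1/4).
r to a full niece or nephew = 0.25 (full aunt/uncle↔niece/nephew: two paths of length 3 through the shared grandparent pair: r = 2·(1/2)^3 = 1/4).
r to a first cousin = 1/8 (first cousins share one grandparent pair — two paths of length 4: r = 2·(1/2)^4 = 1/8).
Summing one r·B term per recipient: 2·0.25·0.54 + 2·0.25·0.396 + 4·0.125·0.376 = 0.656.
0.656 > 0.27: the indirect benefit exceeds the cost.

Yes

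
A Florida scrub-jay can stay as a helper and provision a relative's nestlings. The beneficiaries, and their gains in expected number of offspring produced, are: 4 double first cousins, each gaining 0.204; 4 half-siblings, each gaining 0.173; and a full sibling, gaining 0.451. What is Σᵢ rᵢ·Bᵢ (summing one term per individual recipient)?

0.6025

r to a double first cousin = 1/4 (double first cousins share both grandparent pairs — four paths of length 4: r = 4·(1/2)^4 = 1/4).
r to a half-sibling = 0.25 (half-sibs share one parent — one path of length 2: r = (1/2)^2 = 1/4).
r to a full sibling = 1/2 (full sibs share both parents — two paths of length 2: r = 2·(1/2)^2 = 1/2).
Summing one r·B term per recipient: 4·0.25·0.204 + 4·0.25·0.173 + 1·0.5·0.451 = 0.6025.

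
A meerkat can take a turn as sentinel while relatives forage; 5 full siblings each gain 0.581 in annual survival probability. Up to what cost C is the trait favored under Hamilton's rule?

1.4525

r to a full sibling = 0.5 (full sibs share both parents — two paths of length 2: r = 2·(1/2)^2 = 1/2).
Hamilton's rule: n·r·B > C, so the trait is favored while C < n·r·B = 5·0.5·0.581 = 1.4525.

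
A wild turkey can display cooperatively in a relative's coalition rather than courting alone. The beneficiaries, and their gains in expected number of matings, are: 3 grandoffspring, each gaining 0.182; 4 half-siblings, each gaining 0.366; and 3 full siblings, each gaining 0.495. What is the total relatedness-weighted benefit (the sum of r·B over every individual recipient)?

1.245

r to a grandoffspring = 1/4 (two parent–offspring links: r = (1/2)^2 = 1/4).
r to a half-sibling = 1/4 (half-sibs share one parent — one path of length 2: r = (1/2)^2 = 1/4).
r to a full sibling = 0.5 (full sibs share both parents — two paths of length 2: r = 2·(1/2)^2 = 1/2).
Summing one r·B term per recipient: 3·0.25·0.182 + 4·0.25·0.366 + 3·0.5·0.495 = 1.245.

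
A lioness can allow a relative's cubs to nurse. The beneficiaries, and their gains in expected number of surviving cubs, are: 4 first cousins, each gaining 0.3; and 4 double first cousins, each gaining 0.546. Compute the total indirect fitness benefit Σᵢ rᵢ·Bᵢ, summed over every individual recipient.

0.696

r to a first cousin = 0.125 (first cousins share one grandparent pair — two paths of length 4: r = 2·(1/2)^4 = 1/8).
r to a double first cousin = 1/4 (double first cousins share both grandparent pairs — four paths of length 4: r = 4·(1/2)^4 = 1/4).
Summing one r·B term per recipient: 4·0.125·0.3 + 4·0.25·0.546 = 0.696.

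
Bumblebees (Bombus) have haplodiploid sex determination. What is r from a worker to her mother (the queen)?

One meiotic link between diploid queen and diploid daughter: r = 1/2.

0.5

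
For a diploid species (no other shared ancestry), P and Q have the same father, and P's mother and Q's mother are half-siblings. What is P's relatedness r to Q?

Independent pedigree routes through distinct common ancestors add.
P and Q are related in two ways: half-sibs through their shared father (r = 1/4) and half first cousins through their mothers (r = 1/16).
r = 1/4 + 1/16 = 0.3125.

0.3125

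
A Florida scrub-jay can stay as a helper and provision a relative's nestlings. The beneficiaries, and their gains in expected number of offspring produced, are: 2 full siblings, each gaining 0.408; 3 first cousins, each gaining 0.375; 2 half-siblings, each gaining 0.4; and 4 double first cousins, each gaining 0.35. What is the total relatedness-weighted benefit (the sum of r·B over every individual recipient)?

r to a full sibling = 1/2 (full sibs share both parents — two paths of length 2: r = 2·(1/2)^2 = 1/2).
r to a first cousin = 0.125 (first cousins share one grandparent pair — two paths of length 4: r = 2·(1/2)^4 = 1/8).
r to a half-sibling = 1/4 (half-sibs share one parent — one path of length 2: r = (1/2)^2 = 1/4).
r to a double first cousin = 0.25 (double first cousins share both grandparent pairs — four paths of length 4: r = 4·(1/2)^4 = 1/4).
Summing one r·B term per recipient: 2·0.5·0.408 + 3·0.125·0.375 + 2·0.25·0.4 + 4·0.25·0.35 = 1.098625.

1.098625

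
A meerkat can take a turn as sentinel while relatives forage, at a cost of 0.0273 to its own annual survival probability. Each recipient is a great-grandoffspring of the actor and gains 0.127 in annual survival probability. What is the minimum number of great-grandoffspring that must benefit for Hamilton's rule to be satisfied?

r to a great-grandoffspring = 0.125 (three parent–offspring links: r = (1/2)^3 = 1/8).
Hamilton's rule: n·r·B > C  ⇒  n > C/(r·B) = 0.0273/(0.125·0.127) = 1.72.
The smallest integer exceeding 1.72 is 2.

2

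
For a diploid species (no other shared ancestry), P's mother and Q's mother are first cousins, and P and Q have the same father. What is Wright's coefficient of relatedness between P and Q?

Relatedness sums over independent paths through distinct common ancestors.
P and Q are related in two ways: second cousins through their mothers (r = 1/32) and half-sibs through their shared father (r = 1/4).
r = 1/32 + 1/4 = 9/32 = 0.28125.

0.28125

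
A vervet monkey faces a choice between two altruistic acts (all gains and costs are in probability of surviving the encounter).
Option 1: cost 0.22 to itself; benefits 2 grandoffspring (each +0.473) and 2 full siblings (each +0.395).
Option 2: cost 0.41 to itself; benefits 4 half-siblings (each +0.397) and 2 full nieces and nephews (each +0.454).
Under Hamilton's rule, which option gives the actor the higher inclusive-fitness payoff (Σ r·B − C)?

Option 1

Option 1: r to a grandoffspring = 0.25.
Option 1: r to a full sibling = 0.5.
Option 1: Σ r·B − C = (2·0.25·0.473 + 2·0.5·0.395) − 0.22 = 0.4115.
Option 2: r to a half-sibling = 0.25.
Option 2: r to a full niece or nephew = 0.25.
Option 2: Σ r·B − C = (4·0.25·0.397 + 2·0.25·0.454) − 0.41 = 0.214.
Option 1 has the higher net inclusive-fitness payoff.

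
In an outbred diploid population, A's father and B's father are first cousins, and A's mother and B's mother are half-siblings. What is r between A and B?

Wright's path rule: contributions from independent ancestry routes add.
A and B are related in two ways: second cousins through their fathers (r = 1/32) and half first cousins through their mothers (r = 1/16).
r = 1/32 + 1/16 = 0.09375.

0.09375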